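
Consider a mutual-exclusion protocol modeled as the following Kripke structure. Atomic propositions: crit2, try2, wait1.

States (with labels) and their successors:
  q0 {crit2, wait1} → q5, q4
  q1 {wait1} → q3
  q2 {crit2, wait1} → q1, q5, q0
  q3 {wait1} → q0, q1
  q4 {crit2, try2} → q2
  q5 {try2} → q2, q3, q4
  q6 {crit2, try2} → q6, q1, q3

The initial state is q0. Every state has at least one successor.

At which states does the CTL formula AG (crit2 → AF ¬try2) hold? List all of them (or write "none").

States satisfying crit2 → AF ¬try2: {q0, q1, q2, q3, q4, q5}.
States satisfying AG (crit2 → AF ¬try2): {q0, q1, q2, q3, q4, q5}.

{q0, q1, q2, q3, q4, q5}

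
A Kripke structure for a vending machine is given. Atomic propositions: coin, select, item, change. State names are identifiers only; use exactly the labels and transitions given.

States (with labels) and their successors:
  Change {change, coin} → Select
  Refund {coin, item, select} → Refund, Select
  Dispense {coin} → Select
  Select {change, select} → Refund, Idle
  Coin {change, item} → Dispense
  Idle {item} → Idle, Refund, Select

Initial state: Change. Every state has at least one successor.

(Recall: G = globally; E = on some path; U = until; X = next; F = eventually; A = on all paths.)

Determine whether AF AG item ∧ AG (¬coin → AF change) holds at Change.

States satisfying AG item: ∅.
States satisfying AF AG item: ∅.
States satisfying ¬coin → AF change: {Change, Refund, Dispense, Select, Coin}.
States satisfying AG (¬coin → AF change): ∅.
States satisfying AF AG item ∧ AG (¬coin → AF change): ∅.
Change ∉ Sat(AF AG item ∧ AG (¬coin → AF change)).

Does not hold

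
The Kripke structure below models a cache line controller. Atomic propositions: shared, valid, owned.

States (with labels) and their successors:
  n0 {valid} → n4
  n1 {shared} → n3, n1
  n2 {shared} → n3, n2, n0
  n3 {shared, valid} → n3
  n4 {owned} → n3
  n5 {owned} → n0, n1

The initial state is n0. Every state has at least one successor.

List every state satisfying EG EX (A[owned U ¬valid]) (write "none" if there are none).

States satisfying EX (A[owned U ¬valid]): {n0, n1, n2, n5}.
States satisfying EG EX (A[owned U ¬valid]): {n1, n2, n5}.

{n1, n2, n5}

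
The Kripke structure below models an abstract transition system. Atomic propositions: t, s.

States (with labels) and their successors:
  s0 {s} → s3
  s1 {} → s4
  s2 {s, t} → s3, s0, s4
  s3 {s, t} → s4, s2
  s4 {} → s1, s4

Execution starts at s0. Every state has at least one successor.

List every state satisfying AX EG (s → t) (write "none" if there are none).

States satisfying EG (s → t): {s1, s2, s3, s4}.
States satisfying AX EG (s → t): {s0, s1, s3, s4}.

{s0, s1, s3, s4}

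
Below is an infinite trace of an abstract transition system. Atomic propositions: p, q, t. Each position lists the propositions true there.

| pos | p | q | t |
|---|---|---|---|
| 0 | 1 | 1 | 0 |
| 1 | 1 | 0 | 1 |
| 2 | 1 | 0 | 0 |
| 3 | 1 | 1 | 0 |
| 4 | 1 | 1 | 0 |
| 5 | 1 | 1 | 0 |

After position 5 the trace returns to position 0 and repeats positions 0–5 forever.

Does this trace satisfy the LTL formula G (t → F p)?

Satisfied

t → F p holds at every position 0..5, and those are all positions ever visited, so G (t → F p) holds.
Positions where t holds: 1.
Check F p at each: 1→ok.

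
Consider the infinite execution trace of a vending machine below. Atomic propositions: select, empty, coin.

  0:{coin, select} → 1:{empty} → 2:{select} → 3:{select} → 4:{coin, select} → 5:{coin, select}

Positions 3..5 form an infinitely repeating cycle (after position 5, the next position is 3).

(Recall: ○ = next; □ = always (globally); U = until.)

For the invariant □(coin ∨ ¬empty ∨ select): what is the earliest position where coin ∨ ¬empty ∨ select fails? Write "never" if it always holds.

Check coin ∨ ¬empty ∨ select at each position in order: 0 ✓.
At position 1 the labels are {empty}, so coin ∨ ¬empty ∨ select is false there. This is the first violation.

1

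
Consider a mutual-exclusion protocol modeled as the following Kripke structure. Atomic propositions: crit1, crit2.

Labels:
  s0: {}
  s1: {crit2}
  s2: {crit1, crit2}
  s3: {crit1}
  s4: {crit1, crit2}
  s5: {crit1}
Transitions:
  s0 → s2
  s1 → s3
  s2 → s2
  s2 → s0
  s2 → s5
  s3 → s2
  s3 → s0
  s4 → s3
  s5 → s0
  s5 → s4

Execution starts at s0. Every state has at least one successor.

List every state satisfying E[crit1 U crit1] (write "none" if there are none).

{s2, s3, s4, s5}

States satisfying crit1: {s2, s3, s4, s5}.
States satisfying E[crit1 U crit1]: {s2, s3, s4, s5}.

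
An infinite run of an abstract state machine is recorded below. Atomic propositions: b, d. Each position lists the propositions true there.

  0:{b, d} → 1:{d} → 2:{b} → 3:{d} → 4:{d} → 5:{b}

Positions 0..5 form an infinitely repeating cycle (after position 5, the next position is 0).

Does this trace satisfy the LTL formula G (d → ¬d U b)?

d → ¬d U b must hold at every position from 0 onward. It fails at position 1, so G (d → ¬d U b) is false.
Positions where d holds: 0, 1, 3, 4.
Check ¬d U b at each: 0→ok, 1→fails, 3→fails, 4→fails.

Does not hold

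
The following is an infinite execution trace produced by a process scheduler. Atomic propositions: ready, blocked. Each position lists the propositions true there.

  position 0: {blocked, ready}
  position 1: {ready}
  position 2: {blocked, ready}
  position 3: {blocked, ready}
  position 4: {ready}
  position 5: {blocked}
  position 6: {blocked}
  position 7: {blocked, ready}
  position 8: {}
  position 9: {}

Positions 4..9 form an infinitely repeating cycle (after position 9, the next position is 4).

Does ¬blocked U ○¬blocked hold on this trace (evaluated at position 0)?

Walking from position 0: ○¬blocked first holds at position 0, and ¬blocked holds at every earlier position along the way, so ¬blocked U ○¬blocked holds.

Holds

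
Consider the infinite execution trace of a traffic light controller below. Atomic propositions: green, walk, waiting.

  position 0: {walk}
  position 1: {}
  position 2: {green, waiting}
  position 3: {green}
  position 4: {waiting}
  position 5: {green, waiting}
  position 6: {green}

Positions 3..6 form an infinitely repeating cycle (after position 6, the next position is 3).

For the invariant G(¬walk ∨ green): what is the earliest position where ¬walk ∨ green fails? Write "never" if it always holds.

At position 0 the labels are {walk}, so ¬walk ∨ green is false there. This is the first violation.

0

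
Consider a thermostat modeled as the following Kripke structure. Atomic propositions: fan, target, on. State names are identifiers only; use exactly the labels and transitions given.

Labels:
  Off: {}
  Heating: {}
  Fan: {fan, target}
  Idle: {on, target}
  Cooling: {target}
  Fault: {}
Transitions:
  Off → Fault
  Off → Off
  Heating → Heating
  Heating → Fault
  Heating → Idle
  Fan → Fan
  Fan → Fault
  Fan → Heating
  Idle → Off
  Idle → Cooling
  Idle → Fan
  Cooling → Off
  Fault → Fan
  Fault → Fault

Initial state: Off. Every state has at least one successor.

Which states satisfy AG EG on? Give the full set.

none

States satisfying EG on: ∅.
States satisfying AG EG on: ∅.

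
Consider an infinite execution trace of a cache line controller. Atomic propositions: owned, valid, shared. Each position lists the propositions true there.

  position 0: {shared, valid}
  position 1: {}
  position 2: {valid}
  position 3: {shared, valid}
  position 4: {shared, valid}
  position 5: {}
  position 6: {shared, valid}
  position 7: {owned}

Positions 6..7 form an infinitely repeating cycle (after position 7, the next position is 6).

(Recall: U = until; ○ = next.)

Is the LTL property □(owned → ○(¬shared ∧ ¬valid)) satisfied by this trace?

owned → ○(¬shared ∧ ¬valid) must hold at every position from 0 onward. It fails at position 7, so □(owned → ○(¬shared ∧ ¬valid)) is false.
Positions where owned holds: 7.
Check ○(¬shared ∧ ¬valid) at each: 7→fails.

Violated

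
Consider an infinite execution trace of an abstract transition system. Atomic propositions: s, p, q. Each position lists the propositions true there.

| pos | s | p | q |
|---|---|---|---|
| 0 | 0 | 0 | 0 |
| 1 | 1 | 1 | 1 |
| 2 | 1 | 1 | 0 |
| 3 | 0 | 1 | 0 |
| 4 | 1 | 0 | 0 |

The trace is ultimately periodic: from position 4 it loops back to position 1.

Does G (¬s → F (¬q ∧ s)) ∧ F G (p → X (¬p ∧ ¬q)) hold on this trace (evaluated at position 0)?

¬s → F (¬q ∧ s) holds at every position 0..4, and those are all positions ever visited, so G (¬s → F (¬q ∧ s)) holds.
Positions where ¬s holds: 0, 3.
Check F (¬q ∧ s) at each: 0→ok, 3→ok.
G (p → X (¬p ∧ ¬q)) is false at every position 0..4, so it never becomes true and F G (p → X (¬p ∧ ¬q)) fails.
At position 0: G (¬s → F (¬q ∧ s)) is true; F G (p → X (¬p ∧ ¬q)) is false; so G (¬s → F (¬q ∧ s)) ∧ F G (p → X (¬p ∧ ¬q)) is false.

Violated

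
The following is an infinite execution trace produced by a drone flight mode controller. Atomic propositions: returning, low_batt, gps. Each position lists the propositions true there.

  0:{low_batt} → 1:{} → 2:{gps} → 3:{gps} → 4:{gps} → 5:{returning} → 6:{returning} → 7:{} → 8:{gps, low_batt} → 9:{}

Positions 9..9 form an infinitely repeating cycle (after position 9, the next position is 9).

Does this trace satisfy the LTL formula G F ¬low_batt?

Holds

F ¬low_batt holds at every position 0..9, and those are all positions ever visited, so G F ¬low_batt holds.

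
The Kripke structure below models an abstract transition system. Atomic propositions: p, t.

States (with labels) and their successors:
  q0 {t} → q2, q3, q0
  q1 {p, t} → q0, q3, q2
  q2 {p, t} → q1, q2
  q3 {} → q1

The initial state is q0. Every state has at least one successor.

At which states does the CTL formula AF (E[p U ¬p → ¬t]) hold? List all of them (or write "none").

{q1, q2, q3}

States satisfying E[p U ¬p → ¬t]: {q1, q2, q3}.
States satisfying AF (E[p U ¬p → ¬t]): {q1, q2, q3}.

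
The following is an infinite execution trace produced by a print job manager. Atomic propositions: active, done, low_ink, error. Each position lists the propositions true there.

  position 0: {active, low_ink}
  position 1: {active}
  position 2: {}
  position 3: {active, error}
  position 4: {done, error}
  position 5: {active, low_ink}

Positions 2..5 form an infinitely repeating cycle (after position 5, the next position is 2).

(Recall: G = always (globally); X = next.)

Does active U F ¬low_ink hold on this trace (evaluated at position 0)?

Walking from position 0: F ¬low_ink first holds at position 0, and active holds at every earlier position along the way, so active U F ¬low_ink holds.

Satisfied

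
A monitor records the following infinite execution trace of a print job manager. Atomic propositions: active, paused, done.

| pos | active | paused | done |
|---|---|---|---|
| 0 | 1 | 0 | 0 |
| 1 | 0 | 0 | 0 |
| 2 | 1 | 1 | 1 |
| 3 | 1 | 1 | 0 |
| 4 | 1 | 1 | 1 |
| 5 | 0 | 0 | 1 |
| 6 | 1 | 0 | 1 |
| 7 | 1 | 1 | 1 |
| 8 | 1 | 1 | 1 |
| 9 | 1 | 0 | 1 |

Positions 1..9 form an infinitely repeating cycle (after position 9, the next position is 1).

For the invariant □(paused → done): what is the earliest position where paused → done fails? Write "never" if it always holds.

3

Check paused → done at each position in order: 0 ✓, 1 ✓, 2 ✓.
At position 3 the labels are {active, paused}, so paused → done is false there. This is the first violation.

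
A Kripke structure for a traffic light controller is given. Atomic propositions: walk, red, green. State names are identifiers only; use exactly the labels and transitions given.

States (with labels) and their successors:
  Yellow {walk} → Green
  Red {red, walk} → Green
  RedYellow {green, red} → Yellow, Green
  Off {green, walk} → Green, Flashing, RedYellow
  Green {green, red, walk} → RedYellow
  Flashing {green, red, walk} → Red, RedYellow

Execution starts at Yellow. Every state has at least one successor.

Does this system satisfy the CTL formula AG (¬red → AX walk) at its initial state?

Satisfied

States satisfying ¬red → AX walk: {Yellow, Red, RedYellow, Green, Flashing}.
States satisfying AG (¬red → AX walk): {Yellow, Red, RedYellow, Green, Flashing}.
Every state reachable from Yellow satisfies ¬red → AX walk.
Yellow ∈ Sat(AG (¬red → AX walk)).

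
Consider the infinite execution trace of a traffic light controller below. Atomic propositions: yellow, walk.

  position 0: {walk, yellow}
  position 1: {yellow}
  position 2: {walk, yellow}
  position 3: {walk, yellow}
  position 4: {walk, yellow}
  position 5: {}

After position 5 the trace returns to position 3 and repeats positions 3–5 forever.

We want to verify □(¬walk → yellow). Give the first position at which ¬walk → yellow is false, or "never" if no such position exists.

Check ¬walk → yellow at each position in order: 0 ✓, 1 ✓, 2 ✓, 3 ✓, 4 ✓.
At position 5 the labels are {}, so ¬walk → yellow is false there. This is the first violation.

5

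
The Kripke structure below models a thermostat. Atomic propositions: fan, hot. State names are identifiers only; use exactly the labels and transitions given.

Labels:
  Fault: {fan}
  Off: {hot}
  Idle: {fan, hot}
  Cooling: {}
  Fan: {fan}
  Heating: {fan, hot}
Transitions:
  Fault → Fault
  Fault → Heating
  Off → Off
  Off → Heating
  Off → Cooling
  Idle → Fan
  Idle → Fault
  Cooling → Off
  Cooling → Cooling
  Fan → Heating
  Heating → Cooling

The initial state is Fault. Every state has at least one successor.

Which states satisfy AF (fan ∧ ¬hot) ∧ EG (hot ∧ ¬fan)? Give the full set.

States satisfying fan ∧ ¬hot: {Fault, Fan}.
States satisfying AF (fan ∧ ¬hot): {Fault, Idle, Fan}.
States satisfying hot ∧ ¬fan: {Off}.
States satisfying EG (hot ∧ ¬fan): {Off}.
States satisfying AF (fan ∧ ¬hot) ∧ EG (hot ∧ ¬fan): ∅.

none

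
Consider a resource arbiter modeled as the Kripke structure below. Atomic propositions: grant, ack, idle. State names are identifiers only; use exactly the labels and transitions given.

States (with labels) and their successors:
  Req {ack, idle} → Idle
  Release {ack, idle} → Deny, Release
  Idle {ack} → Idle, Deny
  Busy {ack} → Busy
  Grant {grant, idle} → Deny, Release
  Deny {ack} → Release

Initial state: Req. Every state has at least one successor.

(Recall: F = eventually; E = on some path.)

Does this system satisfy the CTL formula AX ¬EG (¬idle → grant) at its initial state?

States satisfying ¬EG (¬idle → grant): {Req, Idle, Busy, Deny}.
States satisfying AX ¬EG (¬idle → grant): {Req, Idle, Busy}.
Req ∈ Sat(AX ¬EG (¬idle → grant)).

Satisfied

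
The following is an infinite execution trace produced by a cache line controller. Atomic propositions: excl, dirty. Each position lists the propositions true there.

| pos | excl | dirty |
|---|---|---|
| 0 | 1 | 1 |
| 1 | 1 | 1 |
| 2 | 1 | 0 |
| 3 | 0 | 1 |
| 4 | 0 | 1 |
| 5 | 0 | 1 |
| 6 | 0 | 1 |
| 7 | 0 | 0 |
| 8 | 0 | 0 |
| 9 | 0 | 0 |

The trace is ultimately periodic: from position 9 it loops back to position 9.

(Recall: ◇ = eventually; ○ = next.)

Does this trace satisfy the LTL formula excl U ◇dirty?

Yes

Walking from position 0: ◇dirty first holds at position 0, and excl holds at every earlier position along the way, so excl U ◇dirty holds.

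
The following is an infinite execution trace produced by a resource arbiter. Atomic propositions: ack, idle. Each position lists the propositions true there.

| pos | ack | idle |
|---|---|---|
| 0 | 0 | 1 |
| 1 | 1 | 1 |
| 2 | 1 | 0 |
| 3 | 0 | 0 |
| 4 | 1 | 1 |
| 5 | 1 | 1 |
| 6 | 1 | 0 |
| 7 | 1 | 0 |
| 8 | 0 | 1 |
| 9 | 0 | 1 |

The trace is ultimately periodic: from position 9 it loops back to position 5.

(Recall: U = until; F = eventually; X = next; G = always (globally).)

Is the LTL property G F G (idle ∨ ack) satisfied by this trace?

Satisfied

F G (idle ∨ ack) holds at every position 0..9, and those are all positions ever visited, so G F G (idle ∨ ack) holds.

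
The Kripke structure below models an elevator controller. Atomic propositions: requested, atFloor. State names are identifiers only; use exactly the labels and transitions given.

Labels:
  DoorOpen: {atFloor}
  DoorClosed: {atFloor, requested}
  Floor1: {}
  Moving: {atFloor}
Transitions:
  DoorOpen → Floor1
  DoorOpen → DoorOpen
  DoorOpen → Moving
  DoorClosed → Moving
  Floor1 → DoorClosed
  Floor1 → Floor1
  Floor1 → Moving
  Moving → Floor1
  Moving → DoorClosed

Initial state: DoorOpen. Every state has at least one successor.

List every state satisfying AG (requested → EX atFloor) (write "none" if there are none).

{DoorOpen, DoorClosed, Floor1, Moving}

States satisfying requested → EX atFloor: {DoorOpen, DoorClosed, Floor1, Moving}.
States satisfying AG (requested → EX atFloor): {DoorOpen, DoorClosed, Floor1, Moving}.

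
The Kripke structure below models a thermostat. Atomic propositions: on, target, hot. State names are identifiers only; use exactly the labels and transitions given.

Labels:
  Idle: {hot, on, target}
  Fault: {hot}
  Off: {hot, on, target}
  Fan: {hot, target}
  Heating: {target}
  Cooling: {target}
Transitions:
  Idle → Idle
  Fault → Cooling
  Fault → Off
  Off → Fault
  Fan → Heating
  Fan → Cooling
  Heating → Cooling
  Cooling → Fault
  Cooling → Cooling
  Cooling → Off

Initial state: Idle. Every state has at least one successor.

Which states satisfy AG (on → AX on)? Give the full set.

States satisfying on → AX on: {Idle, Fault, Fan, Heating, Cooling}.
States satisfying AG (on → AX on): {Idle}.

{Idle}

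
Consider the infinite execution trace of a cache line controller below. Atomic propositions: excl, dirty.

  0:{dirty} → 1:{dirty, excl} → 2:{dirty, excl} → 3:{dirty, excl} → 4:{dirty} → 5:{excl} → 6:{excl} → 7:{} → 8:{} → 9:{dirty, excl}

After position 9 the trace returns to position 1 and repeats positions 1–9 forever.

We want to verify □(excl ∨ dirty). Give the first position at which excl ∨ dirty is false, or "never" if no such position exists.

7

Check excl ∨ dirty at each position in order: 0 ✓, 1 ✓, 2 ✓, 3 ✓, 4 ✓, 5 ✓, 6 ✓.
At position 7 the labels are {}, so excl ∨ dirty is false there. This is the first violation.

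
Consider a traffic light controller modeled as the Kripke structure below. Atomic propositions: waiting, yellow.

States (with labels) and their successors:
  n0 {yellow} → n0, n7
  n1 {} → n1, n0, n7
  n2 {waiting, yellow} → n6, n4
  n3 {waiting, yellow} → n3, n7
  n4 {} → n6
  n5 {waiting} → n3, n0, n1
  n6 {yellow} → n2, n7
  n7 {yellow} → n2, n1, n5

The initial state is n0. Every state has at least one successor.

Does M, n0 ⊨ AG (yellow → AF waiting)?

No

States satisfying yellow → AF waiting: {n1, n2, n3, n4, n5}.
States satisfying AG (yellow → AF waiting): ∅.
n0 is reachable from n0 and violates yellow → AF waiting, so AG fails at n0.
n0 ∉ Sat(AG (yellow → AF waiting)).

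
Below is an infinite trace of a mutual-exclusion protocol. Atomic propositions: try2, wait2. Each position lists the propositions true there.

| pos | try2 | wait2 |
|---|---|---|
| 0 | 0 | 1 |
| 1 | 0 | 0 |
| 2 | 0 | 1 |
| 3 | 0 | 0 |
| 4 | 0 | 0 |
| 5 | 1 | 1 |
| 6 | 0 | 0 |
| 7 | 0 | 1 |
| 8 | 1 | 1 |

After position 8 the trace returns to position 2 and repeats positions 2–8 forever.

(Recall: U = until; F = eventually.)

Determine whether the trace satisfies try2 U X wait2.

Does not hold

Walking from position 0: at position 0, X wait2 has not yet held and try2 fails, so try2 U X wait2 is false.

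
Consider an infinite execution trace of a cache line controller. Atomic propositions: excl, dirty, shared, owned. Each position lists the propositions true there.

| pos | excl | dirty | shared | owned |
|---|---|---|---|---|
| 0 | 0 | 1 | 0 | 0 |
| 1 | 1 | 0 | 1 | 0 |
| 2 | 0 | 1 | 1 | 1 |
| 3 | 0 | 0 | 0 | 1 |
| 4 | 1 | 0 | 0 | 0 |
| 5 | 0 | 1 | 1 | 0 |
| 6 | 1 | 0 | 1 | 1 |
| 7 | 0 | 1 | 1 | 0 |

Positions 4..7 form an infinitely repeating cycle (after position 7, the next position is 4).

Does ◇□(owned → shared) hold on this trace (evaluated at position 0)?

□(owned → shared) holds at position 4, which is reachable from 0, so ◇□(owned → shared) holds.

Yes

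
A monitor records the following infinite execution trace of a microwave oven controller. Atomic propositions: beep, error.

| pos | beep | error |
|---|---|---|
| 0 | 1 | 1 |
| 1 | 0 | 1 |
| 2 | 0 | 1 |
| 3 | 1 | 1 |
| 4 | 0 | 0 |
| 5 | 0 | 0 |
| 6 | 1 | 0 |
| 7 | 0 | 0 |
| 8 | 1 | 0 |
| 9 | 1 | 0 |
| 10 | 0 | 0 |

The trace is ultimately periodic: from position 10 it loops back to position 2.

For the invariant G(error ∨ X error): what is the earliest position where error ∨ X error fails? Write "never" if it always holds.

4

Check error ∨ X error at each position in order: 0 ✓, 1 ✓, 2 ✓, 3 ✓.
At position 4 the labels are {} and the next position 5 has {}, so error ∨ X error is false there. This is the first violation.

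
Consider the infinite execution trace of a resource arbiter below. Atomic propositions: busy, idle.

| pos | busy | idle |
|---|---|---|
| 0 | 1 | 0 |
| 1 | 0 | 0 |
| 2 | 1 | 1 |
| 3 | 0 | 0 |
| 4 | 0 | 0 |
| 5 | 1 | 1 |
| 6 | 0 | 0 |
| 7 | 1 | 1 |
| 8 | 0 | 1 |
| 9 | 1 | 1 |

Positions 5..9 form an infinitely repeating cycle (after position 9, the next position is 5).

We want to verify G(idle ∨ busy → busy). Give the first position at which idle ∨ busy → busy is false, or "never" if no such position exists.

Check idle ∨ busy → busy at each position in order: 0 ✓, 1 ✓, 2 ✓, 3 ✓, 4 ✓, 5 ✓, 6 ✓, 7 ✓.
At position 8 the labels are {idle}, so idle ∨ busy → busy is false there. This is the first violation.

8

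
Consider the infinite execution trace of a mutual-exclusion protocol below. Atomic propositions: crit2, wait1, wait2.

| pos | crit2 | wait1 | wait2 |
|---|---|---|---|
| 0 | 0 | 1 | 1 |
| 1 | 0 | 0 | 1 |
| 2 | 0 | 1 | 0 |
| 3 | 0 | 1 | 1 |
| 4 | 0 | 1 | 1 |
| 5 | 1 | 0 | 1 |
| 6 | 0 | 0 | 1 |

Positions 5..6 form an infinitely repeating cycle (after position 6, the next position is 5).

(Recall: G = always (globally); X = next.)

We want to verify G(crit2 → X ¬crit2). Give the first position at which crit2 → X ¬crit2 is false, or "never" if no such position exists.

crit2 → X ¬crit2 holds at every position 0..6, and those are all the positions the trace ever visits, so the invariant G(crit2 → X ¬crit2) is never violated.

never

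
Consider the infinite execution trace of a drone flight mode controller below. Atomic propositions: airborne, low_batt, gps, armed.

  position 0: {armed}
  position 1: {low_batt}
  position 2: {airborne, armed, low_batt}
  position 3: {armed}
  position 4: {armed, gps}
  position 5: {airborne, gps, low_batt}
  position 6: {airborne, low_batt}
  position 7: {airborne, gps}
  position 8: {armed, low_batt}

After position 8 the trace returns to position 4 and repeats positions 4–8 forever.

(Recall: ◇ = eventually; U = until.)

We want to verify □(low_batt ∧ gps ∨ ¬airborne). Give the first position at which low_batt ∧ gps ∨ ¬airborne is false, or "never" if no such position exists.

2

Check low_batt ∧ gps ∨ ¬airborne at each position in order: 0 ✓, 1 ✓.
At position 2 the labels are {airborne, armed, low_batt}, so low_batt ∧ gps ∨ ¬airborne is false there. This is the first violation.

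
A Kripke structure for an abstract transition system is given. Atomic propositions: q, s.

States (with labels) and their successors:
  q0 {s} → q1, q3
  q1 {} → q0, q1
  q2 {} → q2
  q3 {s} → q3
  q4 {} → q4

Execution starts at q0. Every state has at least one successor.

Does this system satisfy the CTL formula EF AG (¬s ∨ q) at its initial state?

Violated

States satisfying AG (¬s ∨ q): {q2, q4}.
States satisfying EF AG (¬s ∨ q): {q2, q4}.
No suitable path/successor from q0 witnesses the formula.
q0 ∉ Sat(EF AG (¬s ∨ q)).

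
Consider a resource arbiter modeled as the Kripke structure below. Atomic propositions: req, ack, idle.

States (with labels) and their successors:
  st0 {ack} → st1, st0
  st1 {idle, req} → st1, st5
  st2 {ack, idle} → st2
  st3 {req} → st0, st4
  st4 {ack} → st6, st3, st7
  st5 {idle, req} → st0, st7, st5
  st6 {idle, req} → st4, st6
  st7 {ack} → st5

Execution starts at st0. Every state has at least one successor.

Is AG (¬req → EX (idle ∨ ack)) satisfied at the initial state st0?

Yes

States satisfying ¬req → EX (idle ∨ ack): {st0, st1, st2, st3, st4, st5, st6, st7}.
States satisfying AG (¬req → EX (idle ∨ ack)): {st0, st1, st2, st3, st4, st5, st6, st7}.
Every state reachable from st0 satisfies ¬req → EX (idle ∨ ack).
st0 ∈ Sat(AG (¬req → EX (idle ∨ ack))).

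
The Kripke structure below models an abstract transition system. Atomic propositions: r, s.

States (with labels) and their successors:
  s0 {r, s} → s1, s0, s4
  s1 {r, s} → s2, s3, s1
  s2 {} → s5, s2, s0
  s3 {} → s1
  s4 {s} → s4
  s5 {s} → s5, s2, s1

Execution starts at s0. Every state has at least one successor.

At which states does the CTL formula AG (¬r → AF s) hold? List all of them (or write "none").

States satisfying ¬r → AF s: {s0, s1, s3, s4, s5}.
States satisfying AG (¬r → AF s): {s4}.

{s4}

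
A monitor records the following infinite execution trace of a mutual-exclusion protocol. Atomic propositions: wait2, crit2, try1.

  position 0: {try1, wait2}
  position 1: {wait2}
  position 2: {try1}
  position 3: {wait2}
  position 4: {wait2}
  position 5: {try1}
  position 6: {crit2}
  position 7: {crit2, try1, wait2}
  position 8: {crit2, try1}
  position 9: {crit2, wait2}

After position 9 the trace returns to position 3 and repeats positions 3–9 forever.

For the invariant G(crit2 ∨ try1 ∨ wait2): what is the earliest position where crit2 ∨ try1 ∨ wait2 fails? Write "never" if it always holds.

never

crit2 ∨ try1 ∨ wait2 holds at every position 0..9, and those are all the positions the trace ever visits, so the invariant G(crit2 ∨ try1 ∨ wait2) is never violated.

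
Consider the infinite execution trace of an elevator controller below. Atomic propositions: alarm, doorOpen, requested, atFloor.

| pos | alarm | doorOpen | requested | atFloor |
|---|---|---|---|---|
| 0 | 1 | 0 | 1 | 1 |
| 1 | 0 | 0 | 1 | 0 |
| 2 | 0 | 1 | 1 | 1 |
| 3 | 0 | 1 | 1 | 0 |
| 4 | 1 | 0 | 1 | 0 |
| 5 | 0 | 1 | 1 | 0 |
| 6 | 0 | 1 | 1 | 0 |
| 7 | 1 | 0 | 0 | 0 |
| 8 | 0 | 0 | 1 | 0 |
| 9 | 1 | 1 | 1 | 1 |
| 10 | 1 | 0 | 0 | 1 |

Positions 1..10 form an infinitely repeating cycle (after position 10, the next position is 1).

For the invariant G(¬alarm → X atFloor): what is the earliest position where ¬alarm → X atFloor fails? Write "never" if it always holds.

2

Check ¬alarm → X atFloor at each position in order: 0 ✓, 1 ✓.
At position 2 the labels are {atFloor, doorOpen, requested} and the next position 3 has {doorOpen, requested}, so ¬alarm → X atFloor is false there. This is the first violation.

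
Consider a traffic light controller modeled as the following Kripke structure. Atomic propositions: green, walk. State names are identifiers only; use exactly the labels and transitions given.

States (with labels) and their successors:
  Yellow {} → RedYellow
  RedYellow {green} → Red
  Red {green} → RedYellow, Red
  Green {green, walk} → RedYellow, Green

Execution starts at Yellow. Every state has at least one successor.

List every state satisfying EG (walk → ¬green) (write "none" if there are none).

States satisfying walk → ¬green: {Yellow, RedYellow, Red}.
States satisfying EG (walk → ¬green): {Yellow, RedYellow, Red}.

{Yellow, RedYellow, Red}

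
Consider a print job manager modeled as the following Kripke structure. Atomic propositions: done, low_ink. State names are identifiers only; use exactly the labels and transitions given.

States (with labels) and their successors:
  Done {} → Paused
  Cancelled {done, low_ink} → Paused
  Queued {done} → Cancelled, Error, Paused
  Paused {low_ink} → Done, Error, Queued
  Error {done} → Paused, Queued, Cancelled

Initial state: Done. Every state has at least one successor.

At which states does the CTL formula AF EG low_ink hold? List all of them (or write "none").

none

States satisfying EG low_ink: ∅.
States satisfying AF EG low_ink: ∅.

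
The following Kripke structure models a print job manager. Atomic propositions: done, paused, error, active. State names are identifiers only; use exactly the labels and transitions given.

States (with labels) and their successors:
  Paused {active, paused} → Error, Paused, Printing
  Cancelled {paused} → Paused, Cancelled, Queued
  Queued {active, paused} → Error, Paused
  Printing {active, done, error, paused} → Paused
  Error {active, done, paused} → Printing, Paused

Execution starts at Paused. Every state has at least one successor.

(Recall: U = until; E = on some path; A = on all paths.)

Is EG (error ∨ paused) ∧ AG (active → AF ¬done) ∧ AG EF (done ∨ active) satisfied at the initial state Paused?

States satisfying error ∨ paused: {Paused, Cancelled, Queued, Printing, Error}.
States satisfying EG (error ∨ paused): {Paused, Cancelled, Queued, Printing, Error}.
States satisfying active → AF ¬done: {Paused, Cancelled, Queued, Printing, Error}.
States satisfying AG (active → AF ¬done): {Paused, Cancelled, Queued, Printing, Error}.
States satisfying EF (done ∨ active): {Paused, Cancelled, Queued, Printing, Error}.
States satisfying AG EF (done ∨ active): {Paused, Cancelled, Queued, Printing, Error}.
States satisfying AG (active → AF ¬done) ∧ AG EF (done ∨ active): {Paused, Cancelled, Queued, Printing, Error}.
States satisfying EG (error ∨ paused) ∧ AG (active → AF ¬done) ∧ AG EF (done ∨ active): {Paused, Cancelled, Queued, Printing, Error}.
Paused ∈ Sat(EG (error ∨ paused) ∧ AG (active → AF ¬done) ∧ AG EF (done ∨ active)).

Satisfied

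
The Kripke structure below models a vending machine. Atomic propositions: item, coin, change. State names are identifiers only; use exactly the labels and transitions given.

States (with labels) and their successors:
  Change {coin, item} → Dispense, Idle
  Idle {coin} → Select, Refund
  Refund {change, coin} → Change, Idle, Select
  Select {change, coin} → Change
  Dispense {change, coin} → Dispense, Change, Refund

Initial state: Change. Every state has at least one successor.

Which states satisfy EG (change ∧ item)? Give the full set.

States satisfying change ∧ item: ∅.
States satisfying EG (change ∧ item): ∅.

none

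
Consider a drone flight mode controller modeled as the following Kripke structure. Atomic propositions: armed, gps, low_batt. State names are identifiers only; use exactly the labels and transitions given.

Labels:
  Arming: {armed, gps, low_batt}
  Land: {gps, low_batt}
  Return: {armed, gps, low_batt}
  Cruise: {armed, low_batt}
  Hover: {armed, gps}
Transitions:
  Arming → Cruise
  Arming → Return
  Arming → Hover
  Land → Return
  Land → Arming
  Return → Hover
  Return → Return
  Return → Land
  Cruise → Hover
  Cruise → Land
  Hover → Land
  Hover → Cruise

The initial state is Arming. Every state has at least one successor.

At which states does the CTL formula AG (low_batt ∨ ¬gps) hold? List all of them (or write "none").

States satisfying low_batt ∨ ¬gps: {Arming, Land, Return, Cruise}.
States satisfying AG (low_batt ∨ ¬gps): ∅.

none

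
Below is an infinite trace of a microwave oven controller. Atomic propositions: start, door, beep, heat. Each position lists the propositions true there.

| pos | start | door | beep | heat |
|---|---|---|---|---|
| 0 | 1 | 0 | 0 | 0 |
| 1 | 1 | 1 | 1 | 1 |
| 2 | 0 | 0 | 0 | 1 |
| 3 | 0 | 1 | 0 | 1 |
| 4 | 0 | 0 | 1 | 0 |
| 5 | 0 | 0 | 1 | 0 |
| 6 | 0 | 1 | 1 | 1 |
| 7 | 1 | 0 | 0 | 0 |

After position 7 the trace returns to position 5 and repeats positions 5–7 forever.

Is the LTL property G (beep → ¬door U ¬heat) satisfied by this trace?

beep → ¬door U ¬heat must hold at every position from 0 onward. It fails at position 1, so G (beep → ¬door U ¬heat) is false.
Positions where beep holds: 1, 4, 5, 6.
Check ¬door U ¬heat at each: 1→fails, 4→ok, 5→ok, 6→fails.

Violated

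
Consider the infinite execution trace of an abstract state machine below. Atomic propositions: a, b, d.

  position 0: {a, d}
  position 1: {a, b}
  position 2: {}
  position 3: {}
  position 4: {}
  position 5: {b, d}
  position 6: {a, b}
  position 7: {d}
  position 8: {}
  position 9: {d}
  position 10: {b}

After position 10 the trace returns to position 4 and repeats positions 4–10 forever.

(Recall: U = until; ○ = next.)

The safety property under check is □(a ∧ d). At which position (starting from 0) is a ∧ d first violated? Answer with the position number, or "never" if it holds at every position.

Check a ∧ d at each position in order: 0 ✓.
At position 1 the labels are {a, b}, so a ∧ d is false there. This is the first violation.

1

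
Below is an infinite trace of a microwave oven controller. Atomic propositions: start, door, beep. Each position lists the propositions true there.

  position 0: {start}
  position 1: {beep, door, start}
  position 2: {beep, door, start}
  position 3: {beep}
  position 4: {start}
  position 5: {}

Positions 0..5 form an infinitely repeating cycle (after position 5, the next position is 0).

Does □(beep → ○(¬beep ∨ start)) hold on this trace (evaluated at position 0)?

beep → ○(¬beep ∨ start) must hold at every position from 0 onward. It fails at position 2, so □(beep → ○(¬beep ∨ start)) is false.
Positions where beep holds: 1, 2, 3.
Check ○(¬beep ∨ start) at each: 1→ok, 2→fails, 3→ok.

Violated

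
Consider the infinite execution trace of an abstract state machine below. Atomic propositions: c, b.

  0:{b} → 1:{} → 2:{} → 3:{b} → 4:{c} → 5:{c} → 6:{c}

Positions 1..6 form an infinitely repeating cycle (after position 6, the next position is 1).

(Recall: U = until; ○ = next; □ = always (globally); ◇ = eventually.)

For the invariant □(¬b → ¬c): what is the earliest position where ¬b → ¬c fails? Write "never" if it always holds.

4

Check ¬b → ¬c at each position in order: 0 ✓, 1 ✓, 2 ✓, 3 ✓.
At position 4 the labels are {c}, so ¬b → ¬c is false there. This is the first violation.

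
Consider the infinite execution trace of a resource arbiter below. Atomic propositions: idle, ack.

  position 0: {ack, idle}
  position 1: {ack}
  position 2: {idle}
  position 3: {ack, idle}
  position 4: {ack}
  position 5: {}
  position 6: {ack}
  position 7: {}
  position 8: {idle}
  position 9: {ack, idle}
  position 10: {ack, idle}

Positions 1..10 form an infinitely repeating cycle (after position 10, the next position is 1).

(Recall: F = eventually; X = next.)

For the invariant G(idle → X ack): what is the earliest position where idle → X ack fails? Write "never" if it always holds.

never

idle → X ack holds at every position 0..10, and those are all the positions the trace ever visits, so the invariant G(idle → X ack) is never violated.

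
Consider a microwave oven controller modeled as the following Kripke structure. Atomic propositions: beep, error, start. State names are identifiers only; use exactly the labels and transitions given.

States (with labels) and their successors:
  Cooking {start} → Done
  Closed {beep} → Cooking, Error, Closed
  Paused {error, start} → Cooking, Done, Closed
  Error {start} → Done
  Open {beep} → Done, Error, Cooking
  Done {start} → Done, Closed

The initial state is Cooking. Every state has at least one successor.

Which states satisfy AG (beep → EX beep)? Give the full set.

States satisfying beep → EX beep: {Cooking, Closed, Paused, Error, Done}.
States satisfying AG (beep → EX beep): {Cooking, Closed, Paused, Error, Done}.

{Cooking, Closed, Paused, Error, Done}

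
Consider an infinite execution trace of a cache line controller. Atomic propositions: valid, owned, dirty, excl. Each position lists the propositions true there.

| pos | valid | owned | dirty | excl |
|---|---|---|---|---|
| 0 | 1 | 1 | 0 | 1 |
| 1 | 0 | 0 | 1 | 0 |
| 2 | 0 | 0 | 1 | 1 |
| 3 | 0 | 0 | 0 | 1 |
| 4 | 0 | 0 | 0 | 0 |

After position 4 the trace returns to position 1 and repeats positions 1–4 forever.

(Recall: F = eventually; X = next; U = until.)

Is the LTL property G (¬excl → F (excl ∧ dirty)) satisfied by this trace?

¬excl → F (excl ∧ dirty) holds at every position 0..4, and those are all positions ever visited, so G (¬excl → F (excl ∧ dirty)) holds.
Positions where ¬excl holds: 1, 4.
Check F (excl ∧ dirty) at each: 1→ok, 4→ok.

Yes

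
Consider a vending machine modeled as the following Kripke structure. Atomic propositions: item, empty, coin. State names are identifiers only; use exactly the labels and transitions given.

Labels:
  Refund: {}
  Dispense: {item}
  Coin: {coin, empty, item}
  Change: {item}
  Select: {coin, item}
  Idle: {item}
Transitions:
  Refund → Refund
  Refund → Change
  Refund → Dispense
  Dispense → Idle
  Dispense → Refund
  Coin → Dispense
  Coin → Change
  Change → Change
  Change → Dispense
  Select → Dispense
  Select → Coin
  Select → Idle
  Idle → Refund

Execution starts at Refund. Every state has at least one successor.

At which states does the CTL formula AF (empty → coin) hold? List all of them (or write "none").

States satisfying empty → coin: {Refund, Dispense, Coin, Change, Select, Idle}.
States satisfying AF (empty → coin): {Refund, Dispense, Coin, Change, Select, Idle}.

{Refund, Dispense, Coin, Change, Select, Idle}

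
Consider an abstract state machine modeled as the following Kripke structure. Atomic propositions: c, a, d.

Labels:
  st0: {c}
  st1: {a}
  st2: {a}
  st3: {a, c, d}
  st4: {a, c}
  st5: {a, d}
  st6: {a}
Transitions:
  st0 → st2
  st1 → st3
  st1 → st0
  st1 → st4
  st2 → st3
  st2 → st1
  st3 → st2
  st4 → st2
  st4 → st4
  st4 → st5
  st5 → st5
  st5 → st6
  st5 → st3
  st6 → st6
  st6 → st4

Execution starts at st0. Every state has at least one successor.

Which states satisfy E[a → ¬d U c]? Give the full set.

{st0, st1, st2, st3, st4, st6}

States satisfying a → ¬d: {st0, st1, st2, st4, st6}.
States satisfying c: {st0, st3, st4}.
States satisfying E[a → ¬d U c]: {st0, st1, st2, st3, st4, st6}.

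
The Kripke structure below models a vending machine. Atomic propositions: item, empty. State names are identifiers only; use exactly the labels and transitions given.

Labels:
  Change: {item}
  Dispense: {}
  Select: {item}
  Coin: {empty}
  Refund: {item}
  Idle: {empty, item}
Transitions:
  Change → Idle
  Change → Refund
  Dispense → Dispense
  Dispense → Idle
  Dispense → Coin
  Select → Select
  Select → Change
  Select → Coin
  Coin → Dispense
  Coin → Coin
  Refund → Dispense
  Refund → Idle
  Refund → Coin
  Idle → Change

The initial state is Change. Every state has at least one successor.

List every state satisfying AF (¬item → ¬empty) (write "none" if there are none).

States satisfying ¬item → ¬empty: {Change, Dispense, Select, Refund, Idle}.
States satisfying AF (¬item → ¬empty): {Change, Dispense, Select, Refund, Idle}.

{Change, Dispense, Select, Refund, Idle}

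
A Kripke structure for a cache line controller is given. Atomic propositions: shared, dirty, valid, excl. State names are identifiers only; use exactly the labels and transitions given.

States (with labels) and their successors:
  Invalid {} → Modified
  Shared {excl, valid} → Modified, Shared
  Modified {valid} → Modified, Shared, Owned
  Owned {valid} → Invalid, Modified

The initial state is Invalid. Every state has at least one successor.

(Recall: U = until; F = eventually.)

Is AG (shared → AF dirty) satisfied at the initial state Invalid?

States satisfying shared → AF dirty: {Invalid, Shared, Modified, Owned}.
States satisfying AG (shared → AF dirty): {Invalid, Shared, Modified, Owned}.
Every state reachable from Invalid satisfies shared → AF dirty.
Invalid ∈ Sat(AG (shared → AF dirty)).

Yes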